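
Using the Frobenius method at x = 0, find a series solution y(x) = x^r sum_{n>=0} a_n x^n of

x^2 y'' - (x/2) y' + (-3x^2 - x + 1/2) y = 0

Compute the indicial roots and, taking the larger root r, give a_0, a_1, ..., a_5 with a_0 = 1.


Write in Frobenius form y'' + (p(x)/x) y' + (q(x)/x^2) y = 0:
  p(x) = -1/2,  q(x) = -3x^2 - x + 1/2.
Indicial equation: r(r-1) + (-1/2) r + (1/2) = 0 -> roots r_1 = 1, r_2 = 1/2.
Take r = r_1 = 1. Let y(x) = x^r sum_{n>=0} a_n x^n with a_0 = 1.
Substitute y = x^r sum a_n x^n and match x^{r+n}. The recurrence is
  D(n) a_n - 1 a_{n-1} - 3 a_{n-2} = 0,  where D(n) = (r+n)(r+n-1) + (-1/2)(r+n) + (1/2).
  a_n = [1 a_{n-1} + 3 a_{n-2}] / D(n).
Since the indicial polynomial factors as (r - r_1)(r - r_2), D(n) = (r_1 + n - r_1)(r_1 + n - r_2) = n(n + 1/2).
Evaluating step by step (a_0 = 1):
  n = 1: D(1) = 1(1 + 1/2) = 3/2; numerator = 1(1) = 1; a_1 = (1)/(3/2) = 2/3
  n = 2: D(2) = 2(2 + 1/2) = 5; numerator = 1(2/3) + 3(1) = 11/3; a_2 = (11/3)/(5) = 11/15
  n = 3: D(3) = 3(3 + 1/2) = 21/2; numerator = 1(11/15) + 3(2/3) = 41/15; a_3 = (41/15)/(21/2) = 82/315
  n = 4: D(4) = 4(4 + 1/2) = 18; numerator = 1(82/315) + 3(11/15) = 155/63; a_4 = (155/63)/(18) = 155/1134
  n = 5: D(5) = 5(5 + 1/2) = 55/2; numerator = 1(155/1134) + 3(82/315) = 5203/5670; a_5 = (5203/5670)/(55/2) = 473/14175

r = 1; a_0 = 1; a_1 = 2/3; a_2 = 11/15; a_3 = 82/315; a_4 = 155/1134; a_5 = 473/14175


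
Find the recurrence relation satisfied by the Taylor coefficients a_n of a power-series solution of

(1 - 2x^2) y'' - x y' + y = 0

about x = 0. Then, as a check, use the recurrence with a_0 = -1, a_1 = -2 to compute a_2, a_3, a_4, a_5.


Substitute y = sum_n a_n x^n.
(1 - 2 x^2) y'' contributes (n+2)(n+1) a_{n+2} - 2 n(n-1) a_n at x^n.
-x y'(x) contributes -n a_n at x^n.
y(x) contributes 1 a_n at x^n.
Matching x^n: (n+2)(n+1) a_{n+2} + (-2 n(n-1) - n + 1) a_n = 0.
Thus a_{n+2} = (2 n(n-1) + n - 1) / ((n+1)(n+2)) * a_n.

Check with a_0 = -1, a_1 = -2 (apply the recurrence for n = 0, 1, 2, 3): a_0 = -1, a_1 = -2, a_2 = 1/2, a_3 = 0, a_4 = 5/24, a_5 = 0.

a_(n+2) = (2 n(n-1) + n - 1) / ((n+1)(n+2)) * a_n; check: a_0 = -1, a_1 = -2, a_2 = 1/2, a_3 = 0, a_4 = 5/24, a_5 = 0


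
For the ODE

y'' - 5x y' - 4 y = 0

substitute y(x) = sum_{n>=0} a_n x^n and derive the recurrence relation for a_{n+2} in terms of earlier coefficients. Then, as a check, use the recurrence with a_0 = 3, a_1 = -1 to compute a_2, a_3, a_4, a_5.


Substitute y = sum_n a_n x^n.
y''(x) has coefficient (n+2)(n+1) a_{n+2} at x^n;
-5 x y'(x) has coefficient -5 n a_n at x^n (shift);
-4 y(x) has coefficient -4 a_n at x^n.
Matching x^n: (n+2)(n+1) a_{n+2} + (-5n - 4) a_n = 0.
Thus a_{n+2} = (5n + 4) / ((n+1)(n+2)) * a_n.

Check with a_0 = 3, a_1 = -1 (apply the recurrence for n = 0, 1, 2, 3): a_0 = 3, a_1 = -1, a_2 = 6, a_3 = -3/2, a_4 = 7, a_5 = -57/40.

a_(n+2) = (5n + 4) / ((n+1)(n+2)) * a_n; check: a_0 = 3, a_1 = -1, a_2 = 6, a_3 = -3/2, a_4 = 7, a_5 = -57/40


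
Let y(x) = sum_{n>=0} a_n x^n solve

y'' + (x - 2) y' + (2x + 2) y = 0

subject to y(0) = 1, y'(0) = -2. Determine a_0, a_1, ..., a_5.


Ansatz: y(x) = sum_{n>=0} a_n x^n, so y'(x) = sum_{n>=1} n a_n x^(n-1) and y''(x) = sum_{n>=2} n(n-1) a_n x^(n-2).
Substitute into P(x) y'' + Q(x) y' + R(x) y = 0 with P(x) = 1, Q(x) = x - 2, R(x) = 2x + 2, and match powers of x.
Initial conditions: a_0 = 1, a_1 = -2.
Setting the coefficient of each power of x to zero and solving order by order (substituting the coefficients already found):
  x^0: 2 a_2 - 2 a_1 + 2 a_0 = 0  ->  2 a_2 = 2 a_1 - 2 a_0 = -6  ->  a_2 = -3
  x^1: 6 a_3 - 4 a_2 + 3 a_1 + 2 a_0 = 0  ->  6 a_3 = 4 a_2 - 3 a_1 - 2 a_0 = -8  ->  a_3 = -4/3
  x^2: 12 a_4 - 6 a_3 + 4 a_2 + 2 a_1 = 0  ->  12 a_4 = 6 a_3 - 4 a_2 - 2 a_1 = 8  ->  a_4 = 2/3
  x^3: 20 a_5 - 8 a_4 + 5 a_3 + 2 a_2 = 0  ->  20 a_5 = 8 a_4 - 5 a_3 - 2 a_2 = 18  ->  a_5 = 9/10
Truncated series: y(x) = 1 - 2 x - 3 x^2 - (4/3) x^3 + (2/3) x^4 + (9/10) x^5 + O(x^6).

a_0 = 1; a_1 = -2; a_2 = -3; a_3 = -4/3; a_4 = 2/3; a_5 = 9/10


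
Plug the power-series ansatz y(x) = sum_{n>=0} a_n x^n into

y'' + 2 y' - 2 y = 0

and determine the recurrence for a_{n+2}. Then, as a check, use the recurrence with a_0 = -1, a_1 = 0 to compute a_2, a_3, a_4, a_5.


Substitute y = sum_n a_n x^n.
y''(x) has coefficient (n+2)(n+1) a_{n+2} at x^n;
2 y'(x) has coefficient 2 (n+1) a_{n+1} at x^n;
-2 y(x) has coefficient -2 a_n at x^n.
Matching x^n: (n+2)(n+1) a_{n+2} + 2 (n+1) a_{n+1} - 2 a_n = 0.
Thus a_{n+2} = [-2 (n+1) a_{n+1} + 2 a_n] / ((n+1)(n+2)).

Check with a_0 = -1, a_1 = 0 (apply the recurrence for n = 0, 1, 2, 3): a_0 = -1, a_1 = 0, a_2 = -1, a_3 = 2/3, a_4 = -1/2, a_5 = 4/15.

a_(n+2) = [-2 (n+1) a_(n+1) + 2 a_n] / ((n+1)(n+2)); check: a_0 = -1, a_1 = 0, a_2 = -1, a_3 = 2/3, a_4 = -1/2, a_5 = 4/15


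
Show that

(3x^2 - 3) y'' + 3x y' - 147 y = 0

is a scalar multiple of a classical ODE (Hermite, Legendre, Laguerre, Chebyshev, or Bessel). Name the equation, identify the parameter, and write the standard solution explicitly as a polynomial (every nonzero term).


All three coefficients share the factor -3; dividing through by -3 gives  (1 - x^2) y'' - x y' + 49 y = 0.
This matches the Chebyshev equation (1 - x^2) y'' - x y' + n^2 y = 0 (note the -x y' term, not -2x y') with n^2 = 49, so n = 7; the polynomial solution is T_7(x).
With y = sum_k a_k x^k, matching x^k gives (k+2)(k+1) a_{k+2} = (k^2 - n^2) a_k = (k - 7)(k + 7) a_k. The right side vanishes at k = 7, so the series with the parity of 7 terminates at degree 7.
Standard normalization: leading coefficient of T_n is 2^(n-1), so a_7 = 2^6 = 64. Work downward with a_k = (k+1)(k+2) a_{k+2} / ((k - 7)(k + 7)):
  a_5 = (6)(7)(64) / ((5 - 7)(5 + 7)) = 2688/(-24) = -112
  a_3 = (4)(5)(-112) / ((3 - 7)(3 + 7)) = -2240/(-40) = 56
  a_1 = (2)(3)(56) / ((1 - 7)(1 + 7)) = 336/(-48) = -7
Hence T_7(x) = 64 x^7 - 112 x^5 + 56 x^3 - 7 x.

T_7(x); series = 64 x^7 - 112 x^5 + 56 x^3 - 7 x


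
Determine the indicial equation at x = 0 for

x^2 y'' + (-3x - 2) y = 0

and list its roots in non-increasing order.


Divide by x^2 to reach normal form y'' + P_1(x) y' + P_2(x) y = 0 with P_1(x) = 0 and P_2(x) = -3/x - 2/x^2.
x = 0 is a singular point because the y-coefficient -3/x - 2/x^2 has a pole at x = 0.
It is a regular singular point because x P_1(x) = p(x) = 0 and x^2 P_2(x) = q(x) = -3x - 2 are polynomials, hence analytic at x = 0.
p(0) = 0,  q(0) = -2.
Indicial equation: r(r-1) + p(0) r + q(0) = 0, i.e. r^2 + (p(0) - 1) r + q(0) = 0, i.e. r^2 - 1 r - 2 = 0.
Discriminant: (-1)^2 - 4(-2) = 9, so r = (1 ± 3)/2.
Solving: r_1 = 2, r_2 = -1.

indicial: r^2 - 1 r - 2 = 0; roots r_1 = 2, r_2 = -1


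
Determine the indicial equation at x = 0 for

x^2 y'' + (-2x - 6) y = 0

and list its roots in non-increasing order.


Divide by x^2 to reach normal form y'' + P_1(x) y' + P_2(x) y = 0 with P_1(x) = 0 and P_2(x) = -2/x - 6/x^2.
x = 0 is a singular point because the y-coefficient -2/x - 6/x^2 has a pole at x = 0.
It is a regular singular point because x P_1(x) = p(x) = 0 and x^2 P_2(x) = q(x) = -2x - 6 are polynomials, hence analytic at x = 0.
p(0) = 0,  q(0) = -6.
Indicial equation: r(r-1) + p(0) r + q(0) = 0, i.e. r^2 + (p(0) - 1) r + q(0) = 0, i.e. r^2 - 1 r - 6 = 0.
Discriminant: (-1)^2 - 4(-6) = 25, so r = (1 ± 5)/2.
Solving: r_1 = 3, r_2 = -2.

indicial: r^2 - 1 r - 6 = 0; roots r_1 = 3, r_2 = -2


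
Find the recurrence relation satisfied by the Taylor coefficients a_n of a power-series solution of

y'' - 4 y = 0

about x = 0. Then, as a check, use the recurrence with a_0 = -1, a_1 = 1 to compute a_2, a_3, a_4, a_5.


Substitute y = sum_n a_n x^n into y'' + (const) y = 0.
y''(x) = sum_{n>=0} (n+2)(n+1) a_{n+2} x^n.
The ODE becomes sum_n [(n+2)(n+1) a_{n+2} - 4 a_n] x^n = 0.
Setting each coefficient to zero gives the recurrence:
  (n+2)(n+1) a_{n+2} - 4 a_n = 0,
  a_{n+2} = 4 / ((n+1)(n+2)) a_n.

Check with a_0 = -1, a_1 = 1 (apply the recurrence for n = 0, 1, 2, 3): a_0 = -1, a_1 = 1, a_2 = -2, a_3 = 2/3, a_4 = -2/3, a_5 = 2/15.

a_{n+2} = 4/((n+1)(n+2)) * a_n; check: a_0 = -1, a_1 = 1, a_2 = -2, a_3 = 2/3, a_4 = -2/3, a_5 = 2/15


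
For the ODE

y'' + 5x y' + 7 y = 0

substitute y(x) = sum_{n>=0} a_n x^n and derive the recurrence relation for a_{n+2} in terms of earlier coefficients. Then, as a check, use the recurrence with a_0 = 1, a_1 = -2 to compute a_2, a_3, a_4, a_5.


Substitute y = sum_n a_n x^n.
y''(x) has coefficient (n+2)(n+1) a_{n+2} at x^n;
5 x y'(x) has coefficient 5 n a_n at x^n (shift);
7 y(x) has coefficient 7 a_n at x^n.
Matching x^n: (n+2)(n+1) a_{n+2} + (5n + 7) a_n = 0.
Thus a_{n+2} = (-5n - 7) / ((n+1)(n+2)) * a_n.

Check with a_0 = 1, a_1 = -2 (apply the recurrence for n = 0, 1, 2, 3): a_0 = 1, a_1 = -2, a_2 = -7/2, a_3 = 4, a_4 = 119/24, a_5 = -22/5.

a_(n+2) = (-5n - 7) / ((n+1)(n+2)) * a_n; check: a_0 = 1, a_1 = -2, a_2 = -7/2, a_3 = 4, a_4 = 119/24, a_5 = -22/5


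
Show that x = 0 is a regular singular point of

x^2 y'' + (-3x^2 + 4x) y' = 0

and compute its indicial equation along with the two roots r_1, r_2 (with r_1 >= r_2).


Divide by x^2 to reach normal form y'' + P_1(x) y' + P_2(x) y = 0 with P_1(x) = -3 + 4/x and P_2(x) = 0.
x = 0 is a singular point because the y'-coefficient -3 + 4/x has a pole at x = 0.
It is a regular singular point because x P_1(x) = p(x) = 4 - 3x and x^2 P_2(x) = q(x) = 0 are polynomials, hence analytic at x = 0.
p(0) = 4,  q(0) = 0.
Indicial equation: r(r-1) + p(0) r + q(0) = 0, i.e. r^2 + (p(0) - 1) r + q(0) = 0, i.e. r^2 + 3 r = 0.
Discriminant: (3)^2 - 4(0) = 9, so r = (-3 ± 3)/2.
Solving: r_1 = 0, r_2 = -3.

indicial: r^2 + 3 r = 0; roots r_1 = 0, r_2 = -3


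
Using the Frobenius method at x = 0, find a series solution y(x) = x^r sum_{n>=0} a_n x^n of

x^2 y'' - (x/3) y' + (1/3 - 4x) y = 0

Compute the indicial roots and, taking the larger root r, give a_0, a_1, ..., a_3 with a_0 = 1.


Write in Frobenius form y'' + (p(x)/x) y' + (q(x)/x^2) y = 0:
  p(x) = -1/3,  q(x) = 1/3 - 4x.
Indicial equation: r(r-1) + (-1/3) r + (1/3) = 0 -> roots r_1 = 1, r_2 = 1/3.
Take r = r_1 = 1. Let y(x) = x^r sum_{n>=0} a_n x^n with a_0 = 1.
Substitute y = x^r sum a_n x^n and match x^{r+n}. The recurrence is
  D(n) a_n - 4 a_{n-1} = 0,  where D(n) = (r+n)(r+n-1) + (-1/3)(r+n) + (1/3).
  a_n = 4 / D(n) * a_{n-1}.
Since the indicial polynomial factors as (r - r_1)(r - r_2), D(n) = (r_1 + n - r_1)(r_1 + n - r_2) = n(n + 2/3).
Evaluating step by step (a_0 = 1):
  n = 1: D(1) = 1(1 + 2/3) = 5/3; numerator = 4(1) = 4; a_1 = (4)/(5/3) = 12/5
  n = 2: D(2) = 2(2 + 2/3) = 16/3; numerator = 4(12/5) = 48/5; a_2 = (48/5)/(16/3) = 9/5
  n = 3: D(3) = 3(3 + 2/3) = 11; numerator = 4(9/5) = 36/5; a_3 = (36/5)/(11) = 36/55

r = 1; a_0 = 1; a_1 = 12/5; a_2 = 9/5; a_3 = 36/55


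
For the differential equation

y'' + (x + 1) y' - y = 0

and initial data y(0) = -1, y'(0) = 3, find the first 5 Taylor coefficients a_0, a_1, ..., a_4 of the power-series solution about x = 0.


Ansatz: y(x) = sum_{n>=0} a_n x^n, so y'(x) = sum_{n>=1} n a_n x^(n-1) and y''(x) = sum_{n>=2} n(n-1) a_n x^(n-2).
Substitute into P(x) y'' + Q(x) y' + R(x) y = 0 with P(x) = 1, Q(x) = x + 1, R(x) = -1, and match powers of x.
Initial conditions: a_0 = -1, a_1 = 3.
Setting the coefficient of each power of x to zero and solving order by order (substituting the coefficients already found):
  x^0: 2 a_2 + a_1 - a_0 = 0  ->  2 a_2 = -a_1 + a_0 = -4  ->  a_2 = -2
  x^1: 6 a_3 + 2 a_2 = 0  ->  6 a_3 = -2 a_2 = 4  ->  a_3 = 2/3
  x^2: 12 a_4 + 3 a_3 + a_2 = 0  ->  12 a_4 = -3 a_3 - a_2 = 0  ->  a_4 = 0
Truncated series: y(x) = -1 + 3 x - 2 x^2 + (2/3) x^3 + O(x^5).

a_0 = -1; a_1 = 3; a_2 = -2; a_3 = 2/3; a_4 = 0


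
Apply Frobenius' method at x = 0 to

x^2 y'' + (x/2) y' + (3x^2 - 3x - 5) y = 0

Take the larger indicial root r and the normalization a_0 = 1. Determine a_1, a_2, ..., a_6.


Write in Frobenius form y'' + (p(x)/x) y' + (q(x)/x^2) y = 0:
  p(x) = 1/2,  q(x) = 3x^2 - 3x - 5.
Indicial equation: r(r-1) + (1/2) r + (-5) = 0 -> roots r_1 = 5/2, r_2 = -2.
Take r = r_1 = 5/2. Let y(x) = x^r sum_{n>=0} a_n x^n with a_0 = 1.
Substitute y = x^r sum a_n x^n and match x^{r+n}. The recurrence is
  D(n) a_n - 3 a_{n-1} + 3 a_{n-2} = 0,  where D(n) = (r+n)(r+n-1) + (1/2)(r+n) + (-5).
  a_n = [3 a_{n-1} - 3 a_{n-2}] / D(n).
Since the indicial polynomial factors as (r - r_1)(r - r_2), D(n) = (r_1 + n - r_1)(r_1 + n - r_2) = n(n + 9/2).
Evaluating step by step (a_0 = 1):
  n = 1: D(1) = 1(1 + 9/2) = 11/2; numerator = 3(1) = 3; a_1 = (3)/(11/2) = 6/11
  n = 2: D(2) = 2(2 + 9/2) = 13; numerator = 3(6/11) - 3(1) = -15/11; a_2 = (-15/11)/(13) = -15/143
  n = 3: D(3) = 3(3 + 9/2) = 45/2; numerator = 3(-15/143) - 3(6/11) = -279/143; a_3 = (-279/143)/(45/2) = -62/715
  n = 4: D(4) = 4(4 + 9/2) = 34; numerator = 3(-62/715) - 3(-15/143) = 3/55; a_4 = (3/55)/(34) = 3/1870
  n = 5: D(5) = 5(5 + 9/2) = 95/2; numerator = 3(3/1870) - 3(-62/715) = 6441/24310; a_5 = (6441/24310)/(95/2) = 339/60775
  n = 6: D(6) = 6(6 + 9/2) = 63; numerator = 3(339/60775) - 3(3/1870) = 1449/121550; a_6 = (1449/121550)/(63) = 23/121550

r = 5/2; a_0 = 1; a_1 = 6/11; a_2 = -15/143; a_3 = -62/715; a_4 = 3/1870; a_5 = 339/60775; a_6 = 23/121550


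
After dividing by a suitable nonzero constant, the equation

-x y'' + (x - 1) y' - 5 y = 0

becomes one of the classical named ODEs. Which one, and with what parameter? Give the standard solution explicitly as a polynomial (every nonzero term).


All three coefficients share the factor -1; dividing through by -1 gives  x y'' + (1 - x) y' + 5 y = 0.
This matches the Laguerre equation x y'' + (1 - x) y' + n y = 0 with n = 5; the polynomial solution is L_5(x).
With y = sum_k a_k x^k, matching x^k gives (k+1)k a_{k+1} + (k+1) a_{k+1} - k a_k + n a_k = 0, i.e. (k+1)^2 a_{k+1} = (k - n) a_k = (k - 5) a_k. The right side vanishes at k = 5, so the series terminates at degree 5.
Standard normalization L_n(0) = 1 gives a_0 = 1. Work upward with a_{k+1} = (k - 5) a_k / (k+1)^2:
  a_1 = (0 - 5)(1) / 1^2 = -5/1 = -5
  a_2 = (1 - 5)(-5) / 2^2 = 20/4 = 5
  a_3 = (2 - 5)(5) / 3^2 = -15/9 = -5/3
  a_4 = (3 - 5)(-5/3) / 4^2 = (10/3)/16 = 5/24
  a_5 = (4 - 5)(5/24) / 5^2 = (-5/24)/25 = -1/120
Hence L_5(x) = -x^5/120 + 5 x^4/24 - 5 x^3/3 + 5 x^2 - 5 x + 1.

L_5(x); series = -x^5/120 + 5 x^4/24 - 5 x^3/3 + 5 x^2 - 5 x + 1


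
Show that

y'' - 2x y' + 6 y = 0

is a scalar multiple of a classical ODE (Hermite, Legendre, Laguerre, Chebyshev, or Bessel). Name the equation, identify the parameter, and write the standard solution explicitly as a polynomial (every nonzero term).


The equation is already in a standard form:  y'' - 2x y' + 6 y = 0.
This matches the Hermite equation y'' - 2x y' + 2n y = 0 with 2n = 6, so n = 3; the polynomial solution is H_3(x).
With y = sum_k a_k x^k, matching x^k gives (k+2)(k+1) a_{k+2} = 2(k - n) a_k = 2(k - 3) a_k. The right side vanishes at k = 3, so the series with the parity of 3 terminates at degree 3.
Standard normalization: leading coefficient of H_n is 2^n, so a_3 = 2^3 = 8. Work downward with a_k = (k+1)(k+2) a_{k+2} / (2(k - n)):
  a_1 = (2)(3)(8) / (2(1 - 3)) = 48/(-4) = -12
Hence H_3(x) = 8 x^3 - 12 x.

H_3(x); series = 8 x^3 - 12 x


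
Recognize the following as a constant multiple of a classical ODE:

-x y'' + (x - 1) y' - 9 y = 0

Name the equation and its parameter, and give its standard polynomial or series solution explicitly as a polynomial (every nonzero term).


All three coefficients share the factor -1; dividing through by -1 gives  x y'' + (1 - x) y' + 9 y = 0.
This matches the Laguerre equation x y'' + (1 - x) y' + n y = 0 with n = 9; the polynomial solution is L_9(x).
With y = sum_k a_k x^k, matching x^k gives (k+1)k a_{k+1} + (k+1) a_{k+1} - k a_k + n a_k = 0, i.e. (k+1)^2 a_{k+1} = (k - n) a_k = (k - 9) a_k. The right side vanishes at k = 9, so the series terminates at degree 9.
Standard normalization L_n(0) = 1 gives a_0 = 1. Work upward with a_{k+1} = (k - 9) a_k / (k+1)^2:
  a_1 = (0 - 9)(1) / 1^2 = -9/1 = -9
  a_2 = (1 - 9)(-9) / 2^2 = 72/4 = 18
  a_3 = (2 - 9)(18) / 3^2 = -126/9 = -14
  a_4 = (3 - 9)(-14) / 4^2 = 84/16 = 21/4
  a_5 = (4 - 9)(21/4) / 5^2 = (-105/4)/25 = -21/20
  a_6 = (5 - 9)(-21/20) / 6^2 = (21/5)/36 = 7/60
  a_7 = (6 - 9)(7/60) / 7^2 = (-7/20)/49 = -1/140
  a_8 = (7 - 9)(-1/140) / 8^2 = (1/70)/64 = 1/4480
  a_9 = (8 - 9)(1/4480) / 9^2 = (-1/4480)/81 = -1/362880
Hence L_9(x) = -x^9/362880 + x^8/4480 - x^7/140 + 7 x^6/60 - 21 x^5/20 + 21 x^4/4 - 14 x^3 + 18 x^2 - 9 x + 1.

L_9(x); series = -x^9/362880 + x^8/4480 - x^7/140 + 7 x^6/60 - 21 x^5/20 + 21 x^4/4 - 14 x^3 + 18 x^2 - 9 x + 1


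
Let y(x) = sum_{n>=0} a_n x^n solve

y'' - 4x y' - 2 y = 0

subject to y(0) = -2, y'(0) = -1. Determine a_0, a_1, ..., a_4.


Ansatz: y(x) = sum_{n>=0} a_n x^n, so y'(x) = sum_{n>=1} n a_n x^(n-1) and y''(x) = sum_{n>=2} n(n-1) a_n x^(n-2).
Substitute into P(x) y'' + Q(x) y' + R(x) y = 0 with P(x) = 1, Q(x) = -4x, R(x) = -2, and match powers of x.
Initial conditions: a_0 = -2, a_1 = -1.
Setting the coefficient of each power of x to zero and solving order by order (substituting the coefficients already found):
  x^0: 2 a_2 - 2 a_0 = 0  ->  2 a_2 = 2 a_0 = -4  ->  a_2 = -2
  x^1: 6 a_3 - 6 a_1 = 0  ->  6 a_3 = 6 a_1 = -6  ->  a_3 = -1
  x^2: 12 a_4 - 10 a_2 = 0  ->  12 a_4 = 10 a_2 = -20  ->  a_4 = -5/3
Truncated series: y(x) = -2 - x - 2 x^2 - x^3 - (5/3) x^4 + O(x^5).

a_0 = -2; a_1 = -1; a_2 = -2; a_3 = -1; a_4 = -5/3


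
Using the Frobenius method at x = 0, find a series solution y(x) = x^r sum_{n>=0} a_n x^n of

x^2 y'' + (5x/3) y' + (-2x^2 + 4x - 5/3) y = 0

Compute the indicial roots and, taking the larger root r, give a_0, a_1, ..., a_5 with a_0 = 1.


Write in Frobenius form y'' + (p(x)/x) y' + (q(x)/x^2) y = 0:
  p(x) = 5/3,  q(x) = -2x^2 + 4x - 5/3.
Indicial equation: r(r-1) + (5/3) r + (-5/3) = 0 -> roots r_1 = 1, r_2 = -5/3.
Take r = r_1 = 1. Let y(x) = x^r sum_{n>=0} a_n x^n with a_0 = 1.
Substitute y = x^r sum a_n x^n and match x^{r+n}. The recurrence is
  D(n) a_n + 4 a_{n-1} - 2 a_{n-2} = 0,  where D(n) = (r+n)(r+n-1) + (5/3)(r+n) + (-5/3).
  a_n = [-4 a_{n-1} + 2 a_{n-2}] / D(n).
Since the indicial polynomial factors as (r - r_1)(r - r_2), D(n) = (r_1 + n - r_1)(r_1 + n - r_2) = n(n + 8/3).
Evaluating step by step (a_0 = 1):
  n = 1: D(1) = 1(1 + 8/3) = 11/3; numerator = -4(1) = -4; a_1 = (-4)/(11/3) = -12/11
  n = 2: D(2) = 2(2 + 8/3) = 28/3; numerator = -4(-12/11) + 2(1) = 70/11; a_2 = (70/11)/(28/3) = 15/22
  n = 3: D(3) = 3(3 + 8/3) = 17; numerator = -4(15/22) + 2(-12/11) = -54/11; a_3 = (-54/11)/(17) = -54/187
  n = 4: D(4) = 4(4 + 8/3) = 80/3; numerator = -4(-54/187) + 2(15/22) = 471/187; a_4 = (471/187)/(80/3) = 1413/14960
  n = 5: D(5) = 5(5 + 8/3) = 115/3; numerator = -4(1413/14960) + 2(-54/187) = -3573/3740; a_5 = (-3573/3740)/(115/3) = -10719/430100

r = 1; a_0 = 1; a_1 = -12/11; a_2 = 15/22; a_3 = -54/187; a_4 = 1413/14960; a_5 = -10719/430100


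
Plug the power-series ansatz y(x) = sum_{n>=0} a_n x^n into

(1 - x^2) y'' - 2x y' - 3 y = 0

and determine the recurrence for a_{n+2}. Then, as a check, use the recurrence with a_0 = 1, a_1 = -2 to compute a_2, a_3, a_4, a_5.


Substitute y = sum_n a_n x^n.
(1 - 1 x^2) y'' contributes (n+2)(n+1) a_{n+2} - n(n-1) a_n at x^n.
-2 x y'(x) contributes -2 n a_n at x^n.
-3 y(x) contributes -3 a_n at x^n.
Matching x^n: (n+2)(n+1) a_{n+2} + (-n(n-1) - 2 n - 3) a_n = 0.
Thus a_{n+2} = (n(n-1) + 2 n + 3) / ((n+1)(n+2)) * a_n.

Check with a_0 = 1, a_1 = -2 (apply the recurrence for n = 0, 1, 2, 3): a_0 = 1, a_1 = -2, a_2 = 3/2, a_3 = -5/3, a_4 = 9/8, a_5 = -5/4.

a_(n+2) = (n(n-1) + 2 n + 3) / ((n+1)(n+2)) * a_n; check: a_0 = 1, a_1 = -2, a_2 = 3/2, a_3 = -5/3, a_4 = 9/8, a_5 = -5/4


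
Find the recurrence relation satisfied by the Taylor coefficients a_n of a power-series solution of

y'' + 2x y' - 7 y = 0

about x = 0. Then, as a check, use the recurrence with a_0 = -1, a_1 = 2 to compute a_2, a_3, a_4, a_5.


Substitute y = sum_n a_n x^n.
y''(x) has coefficient (n+2)(n+1) a_{n+2} at x^n;
2 x y'(x) has coefficient 2 n a_n at x^n (shift);
-7 y(x) has coefficient -7 a_n at x^n.
Matching x^n: (n+2)(n+1) a_{n+2} + (2n - 7) a_n = 0.
Thus a_{n+2} = (-2n + 7) / ((n+1)(n+2)) * a_n.

Check with a_0 = -1, a_1 = 2 (apply the recurrence for n = 0, 1, 2, 3): a_0 = -1, a_1 = 2, a_2 = -7/2, a_3 = 5/3, a_4 = -7/8, a_5 = 1/12.

a_(n+2) = (-2n + 7) / ((n+1)(n+2)) * a_n; check: a_0 = -1, a_1 = 2, a_2 = -7/2, a_3 = 5/3, a_4 = -7/8, a_5 = 1/12


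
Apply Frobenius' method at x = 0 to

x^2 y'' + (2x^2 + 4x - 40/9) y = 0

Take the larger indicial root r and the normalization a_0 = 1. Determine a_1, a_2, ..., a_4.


Write in Frobenius form y'' + (p(x)/x) y' + (q(x)/x^2) y = 0:
  p(x) = 0,  q(x) = 2x^2 + 4x - 40/9.
Indicial equation: r(r-1) + (0) r + (-40/9) = 0 -> roots r_1 = 8/3, r_2 = -5/3.
Take r = r_1 = 8/3. Let y(x) = x^r sum_{n>=0} a_n x^n with a_0 = 1.
Substitute y = x^r sum a_n x^n and match x^{r+n}. The recurrence is
  D(n) a_n + 4 a_{n-1} + 2 a_{n-2} = 0,  where D(n) = (r+n)(r+n-1) + (0)(r+n) + (-40/9).
  a_n = [-4 a_{n-1} - 2 a_{n-2}] / D(n).
Since the indicial polynomial factors as (r - r_1)(r - r_2), D(n) = (r_1 + n - r_1)(r_1 + n - r_2) = n(n + 13/3).
Evaluating step by step (a_0 = 1):
  n = 1: D(1) = 1(1 + 13/3) = 16/3; numerator = -4(1) = -4; a_1 = (-4)/(16/3) = -3/4
  n = 2: D(2) = 2(2 + 13/3) = 38/3; numerator = -4(-3/4) - 2(1) = 1; a_2 = (1)/(38/3) = 3/38
  n = 3: D(3) = 3(3 + 13/3) = 22; numerator = -4(3/38) - 2(-3/4) = 45/38; a_3 = (45/38)/(22) = 45/836
  n = 4: D(4) = 4(4 + 13/3) = 100/3; numerator = -4(45/836) - 2(3/38) = -78/209; a_4 = (-78/209)/(100/3) = -117/10450

r = 8/3; a_0 = 1; a_1 = -3/4; a_2 = 3/38; a_3 = 45/836; a_4 = -117/10450


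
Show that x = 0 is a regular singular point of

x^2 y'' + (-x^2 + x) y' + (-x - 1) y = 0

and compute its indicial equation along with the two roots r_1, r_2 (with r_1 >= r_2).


Divide by x^2 to reach normal form y'' + P_1(x) y' + P_2(x) y = 0 with P_1(x) = -1 + 1/x and P_2(x) = -1/x - 1/x^2.
x = 0 is a singular point because the y'-coefficient -1 + 1/x has a pole at x = 0 and the y-coefficient -1/x - 1/x^2 has a pole at x = 0.
It is a regular singular point because x P_1(x) = p(x) = 1 - x and x^2 P_2(x) = q(x) = -x - 1 are polynomials, hence analytic at x = 0.
p(0) = 1,  q(0) = -1.
Indicial equation: r(r-1) + p(0) r + q(0) = 0, i.e. r^2 + (p(0) - 1) r + q(0) = 0, i.e. r^2 - 1 = 0.
Discriminant: (0)^2 - 4(-1) = 4, so r = (0 ± 2)/2.
Solving: r_1 = 1, r_2 = -1.

indicial: r^2 - 1 = 0; roots r_1 = 1, r_2 = -1


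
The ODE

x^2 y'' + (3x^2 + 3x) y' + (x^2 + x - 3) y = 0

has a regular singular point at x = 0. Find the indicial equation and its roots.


Divide by x^2 to reach normal form y'' + P_1(x) y' + P_2(x) y = 0 with P_1(x) = 3 + 3/x and P_2(x) = 1 + 1/x - 3/x^2.
x = 0 is a singular point because the y'-coefficient 3 + 3/x has a pole at x = 0 and the y-coefficient 1 + 1/x - 3/x^2 has a pole at x = 0.
It is a regular singular point because x P_1(x) = p(x) = 3x + 3 and x^2 P_2(x) = q(x) = x^2 + x - 3 are polynomials, hence analytic at x = 0.
p(0) = 3,  q(0) = -3.
Indicial equation: r(r-1) + p(0) r + q(0) = 0, i.e. r^2 + (p(0) - 1) r + q(0) = 0, i.e. r^2 + 2 r - 3 = 0.
Discriminant: (2)^2 - 4(-3) = 16, so r = (-2 ± 4)/2.
Solving: r_1 = 1, r_2 = -3.

indicial: r^2 + 2 r - 3 = 0; roots r_1 = 1, r_2 = -3


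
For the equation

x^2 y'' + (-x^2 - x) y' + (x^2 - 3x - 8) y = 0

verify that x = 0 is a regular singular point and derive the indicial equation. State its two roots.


Divide by x^2 to reach normal form y'' + P_1(x) y' + P_2(x) y = 0 with P_1(x) = -1 - 1/x and P_2(x) = 1 - 3/x - 8/x^2.
x = 0 is a singular point because the y'-coefficient -1 - 1/x has a pole at x = 0 and the y-coefficient 1 - 3/x - 8/x^2 has a pole at x = 0.
It is a regular singular point because x P_1(x) = p(x) = -x - 1 and x^2 P_2(x) = q(x) = x^2 - 3x - 8 are polynomials, hence analytic at x = 0.
p(0) = -1,  q(0) = -8.
Indicial equation: r(r-1) + p(0) r + q(0) = 0, i.e. r^2 + (p(0) - 1) r + q(0) = 0, i.e. r^2 - 2 r - 8 = 0.
Discriminant: (-2)^2 - 4(-8) = 36, so r = (2 ± 6)/2.
Solving: r_1 = 4, r_2 = -2.

indicial: r^2 - 2 r - 8 = 0; roots r_1 = 4, r_2 = -2


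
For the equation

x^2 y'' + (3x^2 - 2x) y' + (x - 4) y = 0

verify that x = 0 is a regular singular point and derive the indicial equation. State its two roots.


Divide by x^2 to reach normal form y'' + P_1(x) y' + P_2(x) y = 0 with P_1(x) = 3 - 2/x and P_2(x) = 1/x - 4/x^2.
x = 0 is a singular point because the y'-coefficient 3 - 2/x has a pole at x = 0 and the y-coefficient 1/x - 4/x^2 has a pole at x = 0.
It is a regular singular point because x P_1(x) = p(x) = 3x - 2 and x^2 P_2(x) = q(x) = x - 4 are polynomials, hence analytic at x = 0.
p(0) = -2,  q(0) = -4.
Indicial equation: r(r-1) + p(0) r + q(0) = 0, i.e. r^2 + (p(0) - 1) r + q(0) = 0, i.e. r^2 - 3 r - 4 = 0.
Discriminant: (-3)^2 - 4(-4) = 25, so r = (3 ± 5)/2.
Solving: r_1 = 4, r_2 = -1.

indicial: r^2 - 3 r - 4 = 0; roots r_1 = 4, r_2 = -1


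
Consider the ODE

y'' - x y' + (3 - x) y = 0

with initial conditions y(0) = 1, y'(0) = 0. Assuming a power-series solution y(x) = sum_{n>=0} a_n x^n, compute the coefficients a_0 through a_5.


Ansatz: y(x) = sum_{n>=0} a_n x^n, so y'(x) = sum_{n>=1} n a_n x^(n-1) and y''(x) = sum_{n>=2} n(n-1) a_n x^(n-2).
Substitute into P(x) y'' + Q(x) y' + R(x) y = 0 with P(x) = 1, Q(x) = -x, R(x) = 3 - x, and match powers of x.
Initial conditions: a_0 = 1, a_1 = 0.
Setting the coefficient of each power of x to zero and solving order by order (substituting the coefficients already found):
  x^0: 2 a_2 + 3 a_0 = 0  ->  2 a_2 = -3 a_0 = -3  ->  a_2 = -3/2
  x^1: 6 a_3 + 2 a_1 - a_0 = 0  ->  6 a_3 = -2 a_1 + a_0 = 1  ->  a_3 = 1/6
  x^2: 12 a_4 + a_2 - a_1 = 0  ->  12 a_4 = -a_2 + a_1 = 3/2  ->  a_4 = 1/8
  x^3: 20 a_5 - a_2 = 0  ->  20 a_5 = a_2 = -3/2  ->  a_5 = -3/40
Truncated series: y(x) = 1 - (3/2) x^2 + (1/6) x^3 + (1/8) x^4 - (3/40) x^5 + O(x^6).

a_0 = 1; a_1 = 0; a_2 = -3/2; a_3 = 1/6; a_4 = 1/8; a_5 = -3/40


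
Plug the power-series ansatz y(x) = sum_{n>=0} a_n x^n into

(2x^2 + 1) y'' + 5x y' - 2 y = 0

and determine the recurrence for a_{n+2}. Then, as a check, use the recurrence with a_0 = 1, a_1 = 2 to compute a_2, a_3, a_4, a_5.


Substitute y = sum_n a_n x^n.
(1 + 2 x^2) y'' contributes (n+2)(n+1) a_{n+2} + 2 n(n-1) a_n at x^n.
5 x y'(x) contributes 5 n a_n at x^n.
-2 y(x) contributes -2 a_n at x^n.
Matching x^n: (n+2)(n+1) a_{n+2} + (2 n(n-1) + 5 n - 2) a_n = 0.
Thus a_{n+2} = (-2 n(n-1) - 5 n + 2) / ((n+1)(n+2)) * a_n.

Check with a_0 = 1, a_1 = 2 (apply the recurrence for n = 0, 1, 2, 3): a_0 = 1, a_1 = 2, a_2 = 1, a_3 = -1, a_4 = -1, a_5 = 5/4.

a_(n+2) = (-2 n(n-1) - 5 n + 2) / ((n+1)(n+2)) * a_n; check: a_0 = 1, a_1 = 2, a_2 = 1, a_3 = -1, a_4 = -1, a_5 = 5/4


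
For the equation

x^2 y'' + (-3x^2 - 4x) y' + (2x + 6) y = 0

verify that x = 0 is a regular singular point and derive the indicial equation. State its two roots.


Divide by x^2 to reach normal form y'' + P_1(x) y' + P_2(x) y = 0 with P_1(x) = -3 - 4/x and P_2(x) = 2/x + 6/x^2.
x = 0 is a singular point because the y'-coefficient -3 - 4/x has a pole at x = 0 and the y-coefficient 2/x + 6/x^2 has a pole at x = 0.
It is a regular singular point because x P_1(x) = p(x) = -3x - 4 and x^2 P_2(x) = q(x) = 2x + 6 are polynomials, hence analytic at x = 0.
p(0) = -4,  q(0) = 6.
Indicial equation: r(r-1) + p(0) r + q(0) = 0, i.e. r^2 + (p(0) - 1) r + q(0) = 0, i.e. r^2 - 5 r + 6 = 0.
Discriminant: (-5)^2 - 4(6) = 1, so r = (5 ± 1)/2.
Solving: r_1 = 3, r_2 = 2.

indicial: r^2 - 5 r + 6 = 0; roots r_1 = 3, r_2 = 2


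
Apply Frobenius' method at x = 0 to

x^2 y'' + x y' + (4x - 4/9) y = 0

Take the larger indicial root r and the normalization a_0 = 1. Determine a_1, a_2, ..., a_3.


Write in Frobenius form y'' + (p(x)/x) y' + (q(x)/x^2) y = 0:
  p(x) = 1,  q(x) = 4x - 4/9.
Indicial equation: r(r-1) + (1) r + (-4/9) = 0 -> roots r_1 = 2/3, r_2 = -2/3.
Take r = r_1 = 2/3. Let y(x) = x^r sum_{n>=0} a_n x^n with a_0 = 1.
Substitute y = x^r sum a_n x^n and match x^{r+n}. The recurrence is
  D(n) a_n + 4 a_{n-1} = 0,  where D(n) = (r+n)(r+n-1) + (1)(r+n) + (-4/9).
  a_n = -4 / D(n) * a_{n-1}.
Since the indicial polynomial factors as (r - r_1)(r - r_2), D(n) = (r_1 + n - r_1)(r_1 + n - r_2) = n(n + 4/3).
Evaluating step by step (a_0 = 1):
  n = 1: D(1) = 1(1 + 4/3) = 7/3; numerator = -4(1) = -4; a_1 = (-4)/(7/3) = -12/7
  n = 2: D(2) = 2(2 + 4/3) = 20/3; numerator = -4(-12/7) = 48/7; a_2 = (48/7)/(20/3) = 36/35
  n = 3: D(3) = 3(3 + 4/3) = 13; numerator = -4(36/35) = -144/35; a_3 = (-144/35)/(13) = -144/455

r = 2/3; a_0 = 1; a_1 = -12/7; a_2 = 36/35; a_3 = -144/455


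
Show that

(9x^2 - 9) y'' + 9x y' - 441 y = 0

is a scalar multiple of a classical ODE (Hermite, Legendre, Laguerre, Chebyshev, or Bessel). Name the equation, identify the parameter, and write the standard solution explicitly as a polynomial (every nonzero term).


All three coefficients share the factor -9; dividing through by -9 gives  (1 - x^2) y'' - x y' + 49 y = 0.
This matches the Chebyshev equation (1 - x^2) y'' - x y' + n^2 y = 0 (note the -x y' term, not -2x y') with n^2 = 49, so n = 7; the polynomial solution is T_7(x).
With y = sum_k a_k x^k, matching x^k gives (k+2)(k+1) a_{k+2} = (k^2 - n^2) a_k = (k - 7)(k + 7) a_k. The right side vanishes at k = 7, so the series with the parity of 7 terminates at degree 7.
Standard normalization: leading coefficient of T_n is 2^(n-1), so a_7 = 2^6 = 64. Work downward with a_k = (k+1)(k+2) a_{k+2} / ((k - 7)(k + 7)):
  a_5 = (6)(7)(64) / ((5 - 7)(5 + 7)) = 2688/(-24) = -112
  a_3 = (4)(5)(-112) / ((3 - 7)(3 + 7)) = -2240/(-40) = 56
  a_1 = (2)(3)(56) / ((1 - 7)(1 + 7)) = 336/(-48) = -7
Hence T_7(x) = 64 x^7 - 112 x^5 + 56 x^3 - 7 x.

T_7(x); series = 64 x^7 - 112 x^5 + 56 x^3 - 7 x


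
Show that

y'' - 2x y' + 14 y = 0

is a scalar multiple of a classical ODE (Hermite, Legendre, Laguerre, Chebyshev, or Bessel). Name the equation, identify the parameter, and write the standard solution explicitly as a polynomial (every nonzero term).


The equation is already in a standard form:  y'' - 2x y' + 14 y = 0.
This matches the Hermite equation y'' - 2x y' + 2n y = 0 with 2n = 14, so n = 7; the polynomial solution is H_7(x).
With y = sum_k a_k x^k, matching x^k gives (k+2)(k+1) a_{k+2} = 2(k - n) a_k = 2(k - 7) a_k. The right side vanishes at k = 7, so the series with the parity of 7 terminates at degree 7.
Standard normalization: leading coefficient of H_n is 2^n, so a_7 = 2^7 = 128. Work downward with a_k = (k+1)(k+2) a_{k+2} / (2(k - n)):
  a_5 = (6)(7)(128) / (2(5 - 7)) = 5376/(-4) = -1344
  a_3 = (4)(5)(-1344) / (2(3 - 7)) = -26880/(-8) = 3360
  a_1 = (2)(3)(3360) / (2(1 - 7)) = 20160/(-12) = -1680
Hence H_7(x) = 128 x^7 - 1344 x^5 + 3360 x^3 - 1680 x.

H_7(x); series = 128 x^7 - 1344 x^5 + 3360 x^3 - 1680 x


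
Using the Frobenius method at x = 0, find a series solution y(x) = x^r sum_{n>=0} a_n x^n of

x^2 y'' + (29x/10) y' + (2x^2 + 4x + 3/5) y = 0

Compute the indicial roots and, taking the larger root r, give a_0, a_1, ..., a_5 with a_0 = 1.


Write in Frobenius form y'' + (p(x)/x) y' + (q(x)/x^2) y = 0:
  p(x) = 29/10,  q(x) = 2x^2 + 4x + 3/5.
Indicial equation: r(r-1) + (29/10) r + (3/5) = 0 -> roots r_1 = -2/5, r_2 = -3/2.
Take r = r_1 = -2/5. Let y(x) = x^r sum_{n>=0} a_n x^n with a_0 = 1.
Substitute y = x^r sum a_n x^n and match x^{r+n}. The recurrence is
  D(n) a_n + 4 a_{n-1} + 2 a_{n-2} = 0,  where D(n) = (r+n)(r+n-1) + (29/10)(r+n) + (3/5).
  a_n = [-4 a_{n-1} - 2 a_{n-2}] / D(n).
Since the indicial polynomial factors as (r - r_1)(r - r_2), D(n) = (r_1 + n - r_1)(r_1 + n - r_2) = n(n + 11/10).
Evaluating step by step (a_0 = 1):
  n = 1: D(1) = 1(1 + 11/10) = 21/10; numerator = -4(1) = -4; a_1 = (-4)/(21/10) = -40/21
  n = 2: D(2) = 2(2 + 11/10) = 31/5; numerator = -4(-40/21) - 2(1) = 118/21; a_2 = (118/21)/(31/5) = 590/651
  n = 3: D(3) = 3(3 + 11/10) = 123/10; numerator = -4(590/651) - 2(-40/21) = 40/217; a_3 = (40/217)/(123/10) = 400/26691
  n = 4: D(4) = 4(4 + 11/10) = 102/5; numerator = -4(400/26691) - 2(590/651) = -2380/1271; a_4 = (-2380/1271)/(102/5) = -350/3813
  n = 5: D(5) = 5(5 + 11/10) = 61/2; numerator = -4(-350/3813) - 2(400/26691) = 3000/8897; a_5 = (3000/8897)/(61/2) = 6000/542717

r = -2/5; a_0 = 1; a_1 = -40/21; a_2 = 590/651; a_3 = 400/26691; a_4 = -350/3813; a_5 = 6000/542717


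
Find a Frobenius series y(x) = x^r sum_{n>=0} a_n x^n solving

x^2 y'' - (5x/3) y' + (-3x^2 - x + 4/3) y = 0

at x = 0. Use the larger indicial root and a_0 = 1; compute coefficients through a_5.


Write in Frobenius form y'' + (p(x)/x) y' + (q(x)/x^2) y = 0:
  p(x) = -5/3,  q(x) = -3x^2 - x + 4/3.
Indicial equation: r(r-1) + (-5/3) r + (4/3) = 0 -> roots r_1 = 2, r_2 = 2/3.
Take r = r_1 = 2. Let y(x) = x^r sum_{n>=0} a_n x^n with a_0 = 1.
Substitute y = x^r sum a_n x^n and match x^{r+n}. The recurrence is
  D(n) a_n - 1 a_{n-1} - 3 a_{n-2} = 0,  where D(n) = (r+n)(r+n-1) + (-5/3)(r+n) + (4/3).
  a_n = [1 a_{n-1} + 3 a_{n-2}] / D(n).
Since the indicial polynomial factors as (r - r_1)(r - r_2), D(n) = (r_1 + n - r_1)(r_1 + n - r_2) = n(n + 4/3).
Evaluating step by step (a_0 = 1):
  n = 1: D(1) = 1(1 + 4/3) = 7/3; numerator = 1(1) = 1; a_1 = (1)/(7/3) = 3/7
  n = 2: D(2) = 2(2 + 4/3) = 20/3; numerator = 1(3/7) + 3(1) = 24/7; a_2 = (24/7)/(20/3) = 18/35
  n = 3: D(3) = 3(3 + 4/3) = 13; numerator = 1(18/35) + 3(3/7) = 9/5; a_3 = (9/5)/(13) = 9/65
  n = 4: D(4) = 4(4 + 4/3) = 64/3; numerator = 1(9/65) + 3(18/35) = 153/91; a_4 = (153/91)/(64/3) = 459/5824
  n = 5: D(5) = 5(5 + 4/3) = 95/3; numerator = 1(459/5824) + 3(9/65) = 1107/2240; a_5 = (1107/2240)/(95/3) = 3321/212800

r = 2; a_0 = 1; a_1 = 3/7; a_2 = 18/35; a_3 = 9/65; a_4 = 459/5824; a_5 = 3321/212800


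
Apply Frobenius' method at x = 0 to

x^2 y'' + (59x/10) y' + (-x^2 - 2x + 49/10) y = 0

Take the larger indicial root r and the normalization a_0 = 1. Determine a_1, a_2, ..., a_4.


Write in Frobenius form y'' + (p(x)/x) y' + (q(x)/x^2) y = 0:
  p(x) = 59/10,  q(x) = -x^2 - 2x + 49/10.
Indicial equation: r(r-1) + (59/10) r + (49/10) = 0 -> roots r_1 = -7/5, r_2 = -7/2.
Take r = r_1 = -7/5. Let y(x) = x^r sum_{n>=0} a_n x^n with a_0 = 1.
Substitute y = x^r sum a_n x^n and match x^{r+n}. The recurrence is
  D(n) a_n - 2 a_{n-1} - 1 a_{n-2} = 0,  where D(n) = (r+n)(r+n-1) + (59/10)(r+n) + (49/10).
  a_n = [2 a_{n-1} + 1 a_{n-2}] / D(n).
Since the indicial polynomial factors as (r - r_1)(r - r_2), D(n) = (r_1 + n - r_1)(r_1 + n - r_2) = n(n + 21/10).
Evaluating step by step (a_0 = 1):
  n = 1: D(1) = 1(1 + 21/10) = 31/10; numerator = 2(1) = 2; a_1 = (2)/(31/10) = 20/31
  n = 2: D(2) = 2(2 + 21/10) = 41/5; numerator = 2(20/31) + 1(1) = 71/31; a_2 = (71/31)/(41/5) = 355/1271
  n = 3: D(3) = 3(3 + 21/10) = 153/10; numerator = 2(355/1271) + 1(20/31) = 1530/1271; a_3 = (1530/1271)/(153/10) = 100/1271
  n = 4: D(4) = 4(4 + 21/10) = 122/5; numerator = 2(100/1271) + 1(355/1271) = 555/1271; a_4 = (555/1271)/(122/5) = 2775/155062

r = -7/5; a_0 = 1; a_1 = 20/31; a_2 = 355/1271; a_3 = 100/1271; a_4 = 2775/155062


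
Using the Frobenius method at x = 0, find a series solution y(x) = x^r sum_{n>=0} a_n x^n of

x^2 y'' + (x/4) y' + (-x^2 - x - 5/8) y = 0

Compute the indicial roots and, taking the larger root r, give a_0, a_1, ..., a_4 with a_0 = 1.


Write in Frobenius form y'' + (p(x)/x) y' + (q(x)/x^2) y = 0:
  p(x) = 1/4,  q(x) = -x^2 - x - 5/8.
Indicial equation: r(r-1) + (1/4) r + (-5/8) = 0 -> roots r_1 = 5/4, r_2 = -1/2.
Take r = r_1 = 5/4. Let y(x) = x^r sum_{n>=0} a_n x^n with a_0 = 1.
Substitute y = x^r sum a_n x^n and match x^{r+n}. The recurrence is
  D(n) a_n - 1 a_{n-1} - 1 a_{n-2} = 0,  where D(n) = (r+n)(r+n-1) + (1/4)(r+n) + (-5/8).
  a_n = [1 a_{n-1} + 1 a_{n-2}] / D(n).
Since the indicial polynomial factors as (r - r_1)(r - r_2), D(n) = (r_1 + n - r_1)(r_1 + n - r_2) = n(n + 7/4).
Evaluating step by step (a_0 = 1):
  n = 1: D(1) = 1(1 + 7/4) = 11/4; numerator = 1(1) = 1; a_1 = (1)/(11/4) = 4/11
  n = 2: D(2) = 2(2 + 7/4) = 15/2; numerator = 1(4/11) + 1(1) = 15/11; a_2 = (15/11)/(15/2) = 2/11
  n = 3: D(3) = 3(3 + 7/4) = 57/4; numerator = 1(2/11) + 1(4/11) = 6/11; a_3 = (6/11)/(57/4) = 8/209
  n = 4: D(4) = 4(4 + 7/4) = 23; numerator = 1(8/209) + 1(2/11) = 46/209; a_4 = (46/209)/(23) = 2/209

r = 5/4; a_0 = 1; a_1 = 4/11; a_2 = 2/11; a_3 = 8/209; a_4 = 2/209


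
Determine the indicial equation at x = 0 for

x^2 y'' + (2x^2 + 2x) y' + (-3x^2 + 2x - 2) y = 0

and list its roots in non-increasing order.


Divide by x^2 to reach normal form y'' + P_1(x) y' + P_2(x) y = 0 with P_1(x) = 2 + 2/x and P_2(x) = -3 + 2/x - 2/x^2.
x = 0 is a singular point because the y'-coefficient 2 + 2/x has a pole at x = 0 and the y-coefficient -3 + 2/x - 2/x^2 has a pole at x = 0.
It is a regular singular point because x P_1(x) = p(x) = 2x + 2 and x^2 P_2(x) = q(x) = -3x^2 + 2x - 2 are polynomials, hence analytic at x = 0.
p(0) = 2,  q(0) = -2.
Indicial equation: r(r-1) + p(0) r + q(0) = 0, i.e. r^2 + (p(0) - 1) r + q(0) = 0, i.e. r^2 + 1 r - 2 = 0.
Discriminant: (1)^2 - 4(-2) = 9, so r = (-1 ± 3)/2.
Solving: r_1 = 1, r_2 = -2.

indicial: r^2 + 1 r - 2 = 0; roots r_1 = 1, r_2 = -2


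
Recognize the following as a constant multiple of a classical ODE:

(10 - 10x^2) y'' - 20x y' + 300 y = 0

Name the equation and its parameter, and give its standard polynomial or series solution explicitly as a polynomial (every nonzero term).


All three coefficients share the factor 10; dividing through by 10 gives  (1 - x^2) y'' - 2x y' + 30 y = 0.
This matches the Legendre equation (1 - x^2) y'' - 2x y' + n(n+1) y = 0 (note the -2x y' term) with n(n+1) = 30, so n = 5; the polynomial solution is P_5(x).
With y = sum_k a_k x^k, matching x^k gives (k+2)(k+1) a_{k+2} = [k(k+1) - n(n+1)] a_k = (k - 5)(k + 6) a_k. The right side vanishes at k = 5, so the series with the parity of 5 terminates at degree 5.
Standard normalization (P_n(1) = 1): leading coefficient (2n)!/(2^n (n!)^2) = 3628800/(32*14400) = 63/8, so a_5 = 63/8. Work downward with a_k = (k+1)(k+2) a_{k+2} / ((k - 5)(k + 6)):
  a_3 = (4)(5)(63/8) / ((3 - 5)(3 + 6)) = (315/2)/(-18) = -35/4
  a_1 = (2)(3)(-35/4) / ((1 - 5)(1 + 6)) = (-105/2)/(-28) = 15/8
Hence P_5(x) = 63 x^5/8 - 35 x^3/4 + 15 x/8.

P_5(x); series = 63 x^5/8 - 35 x^3/4 + 15 x/8


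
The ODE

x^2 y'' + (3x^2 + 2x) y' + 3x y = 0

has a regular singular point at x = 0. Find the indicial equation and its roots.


Divide by x^2 to reach normal form y'' + P_1(x) y' + P_2(x) y = 0 with P_1(x) = 3 + 2/x and P_2(x) = 3/x.
x = 0 is a singular point because the y'-coefficient 3 + 2/x has a pole at x = 0 and the y-coefficient 3/x has a pole at x = 0.
It is a regular singular point because x P_1(x) = p(x) = 3x + 2 and x^2 P_2(x) = q(x) = 3x are polynomials, hence analytic at x = 0.
p(0) = 2,  q(0) = 0.
Indicial equation: r(r-1) + p(0) r + q(0) = 0, i.e. r^2 + (p(0) - 1) r + q(0) = 0, i.e. r^2 + 1 r = 0.
Discriminant: (1)^2 - 4(0) = 1, so r = (-1 ± 1)/2.
Solving: r_1 = 0, r_2 = -1.

indicial: r^2 + 1 r = 0; roots r_1 = 0, r_2 = -1


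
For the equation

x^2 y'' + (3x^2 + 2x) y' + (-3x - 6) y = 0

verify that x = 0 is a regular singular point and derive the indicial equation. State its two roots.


Divide by x^2 to reach normal form y'' + P_1(x) y' + P_2(x) y = 0 with P_1(x) = 3 + 2/x and P_2(x) = -3/x - 6/x^2.
x = 0 is a singular point because the y'-coefficient 3 + 2/x has a pole at x = 0 and the y-coefficient -3/x - 6/x^2 has a pole at x = 0.
It is a regular singular point because x P_1(x) = p(x) = 3x + 2 and x^2 P_2(x) = q(x) = -3x - 6 are polynomials, hence analytic at x = 0.
p(0) = 2,  q(0) = -6.
Indicial equation: r(r-1) + p(0) r + q(0) = 0, i.e. r^2 + (p(0) - 1) r + q(0) = 0, i.e. r^2 + 1 r - 6 = 0.
Discriminant: (1)^2 - 4(-6) = 25, so r = (-1 ± 5)/2.
Solving: r_1 = 2, r_2 = -3.

indicial: r^2 + 1 r - 6 = 0; roots r_1 = 2, r_2 = -3


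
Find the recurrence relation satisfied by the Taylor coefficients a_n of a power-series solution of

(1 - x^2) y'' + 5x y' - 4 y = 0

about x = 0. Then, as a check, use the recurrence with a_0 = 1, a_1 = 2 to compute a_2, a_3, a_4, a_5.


Substitute y = sum_n a_n x^n.
(1 - 1 x^2) y'' contributes (n+2)(n+1) a_{n+2} - n(n-1) a_n at x^n.
5 x y'(x) contributes 5 n a_n at x^n.
-4 y(x) contributes -4 a_n at x^n.
Matching x^n: (n+2)(n+1) a_{n+2} + (-n(n-1) + 5 n - 4) a_n = 0.
Thus a_{n+2} = (n(n-1) - 5 n + 4) / ((n+1)(n+2)) * a_n.

Check with a_0 = 1, a_1 = 2 (apply the recurrence for n = 0, 1, 2, 3): a_0 = 1, a_1 = 2, a_2 = 2, a_3 = -1/3, a_4 = -2/3, a_5 = 1/12.

a_(n+2) = (n(n-1) - 5 n + 4) / ((n+1)(n+2)) * a_n; check: a_0 = 1, a_1 = 2, a_2 = 2, a_3 = -1/3, a_4 = -2/3, a_5 = 1/12
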